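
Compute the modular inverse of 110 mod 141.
50

gcd(110, 141) = 1, so the inverse exists.
Extended Euclidean algorithm on (141, 110):
141 = 1 × 110 + 31  ⟹  31 = (1)·141 + (-1)·110
110 = 3 × 31 + 17  ⟹  17 = (-3)·141 + (4)·110
31 = 1 × 17 + 14  ⟹  14 = (4)·141 + (-5)·110
17 = 1 × 14 + 3  ⟹  3 = (-7)·141 + (9)·110
14 = 4 × 3 + 2  ⟹  2 = (32)·141 + (-41)·110
3 = 1 × 2 + 1  ⟹  1 = (-39)·141 + (50)·110
So (50)·110 ≡ 1 (mod 141), i.e. 110^(-1) ≡ 50 (mod 141).
Check: 110 × 50 = 5500 ≡ 1 (mod 141)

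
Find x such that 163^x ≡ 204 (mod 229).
118

Baby-step giant-step with step n = ⌈√229⌉ = 16.
Baby steps 163^j mod 229 (j:value) for j=0..15: 0:1, 1:163, 2:5, 3:128, 4:25, 5:182, 6:125, 7:223, 8:167, 9:199, 10:148, 11:79, 12:53, 13:166, 14:36, 15:143.
Giant-step multiplier: 163^(-16) ≡ 163^(228-16) = 163^212 ≡ 14 (mod 229).
Giant steps γ_i = 204·14^i mod 229: γ_0=204, γ_1=108, γ_2=138, γ_3=100, γ_4=26, γ_5=135, γ_6=58, γ_7=125 (in table at j=6).
x = i·n + j = 7·16 + 6 = 118.
Check: 163^118 ≡ 204 (mod 229).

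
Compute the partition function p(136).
10015581680

p(n) counts ways to write n as a sum of positive integers (order ignored).
Euler's pentagonal recurrence: p(k) = p(k-1) + p(k-2) - p(k-5) - p(k-7) + p(k-12) + p(k-15) - ... (offsets j(3j∓1)/2, signs ++--, p(0)=1, p(<0)=0).
DP table for k = 0..135: p(0)=1, p(1)=1, p(2)=2, p(3)=3, p(4)=5, p(5)=7, p(6)=11, p(7)=15, p(8)=22, p(9)=30, p(10)=42, p(11)=56, p(12)=77, p(13)=101, p(14)=135, p(15)=176, p(16)=231, p(17)=297, p(18)=385, p(19)=490, p(20)=627, p(21)=792, p(22)=1002, p(23)=1255, p(24)=1575, p(25)=1958, p(26)=2436, p(27)=3010, p(28)=3718, p(29)=4565, p(30)=5604, p(31)=6842, p(32)=8349, p(33)=10143, p(34)=12310, p(35)=14883, p(36)=17977, p(37)=21637, p(38)=26015, p(39)=31185, p(40)=37338, p(41)=44583, p(42)=53174, p(43)=63261, p(44)=75175, p(45)=89134, p(46)=105558, p(47)=124754, p(48)=147273, p(49)=173525, p(50)=204226, p(51)=239943, p(52)=281589, p(53)=329931, p(54)=386155, p(55)=451276, p(56)=526823, p(57)=614154, p(58)=715220, p(59)=831820, p(60)=966467, p(61)=1121505, p(62)=1300156, p(63)=1505499, p(64)=1741630, p(65)=2012558, p(66)=2323520, p(67)=2679689, p(68)=3087735, p(69)=3554345, p(70)=4087968, p(71)=4697205, p(72)=5392783, p(73)=6185689, p(74)=7089500, p(75)=8118264, p(76)=9289091, p(77)=10619863, p(78)=12132164, p(79)=13848650, p(80)=15796476, p(81)=18004327, p(82)=20506255, p(83)=23338469, p(84)=26543660, p(85)=30167357, p(86)=34262962, p(87)=38887673, p(88)=44108109, p(89)=49995925, p(90)=56634173, p(91)=64112359, p(92)=72533807, p(93)=82010177, p(94)=92669720, p(95)=104651419, p(96)=118114304, p(97)=133230930, p(98)=150198136, p(99)=169229875, p(100)=190569292, p(101)=214481126, p(102)=241265379, p(103)=271248950, p(104)=304801365, p(105)=342325709, p(106)=384276336, p(107)=431149389, p(108)=483502844, p(109)=541946240, p(110)=607163746, p(111)=679903203, p(112)=761002156, p(113)=851376628, p(114)=952050665, p(115)=1064144451, p(116)=1188908248, p(117)=1327710076, p(118)=1482074143, p(119)=1653668665, p(120)=1844349560, p(121)=2056148051, p(122)=2291320912, p(123)=2552338241, p(124)=2841940500, p(125)=3163127352, p(126)=3519222692, p(127)=3913864295, p(128)=4351078600, p(129)=4835271870, p(130)=5371315400, p(131)=5964539504, p(132)=6620830889, p(133)=7346629512, p(134)=8149040695, p(135)=9035836076.
Final step: p(136) = p(135) + p(134) - p(131) - p(129) + p(124) + p(121) - p(114) - p(110) + p(101) + p(96) - p(85) - p(79) + p(66) + p(59) - p(44) - p(36) + p(19) + p(10)
= 9035836076 + 8149040695 - 5964539504 - 4835271870 + 2841940500 + 2056148051 - 952050665 - 607163746 + 214481126 + 118114304 - 30167357 - 13848650 + 2323520 + 831820 - 75175 - 17977 + 490 + 42
= 10015581680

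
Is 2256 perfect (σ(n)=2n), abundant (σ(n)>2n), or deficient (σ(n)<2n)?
abundant

Proper divisors of 2256: sum = 1 + 2 + 3 + 4 + 6 + 8 + 12 + 16 + ... + 376 + 564 + 752 + 1128 (19 divisors) = 3696
Since 3696 > 2256, 2256 is abundant.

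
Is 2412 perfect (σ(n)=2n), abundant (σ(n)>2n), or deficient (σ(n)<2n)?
abundant

Proper divisors of 2412: sum = 1 + 2 + 3 + 4 + 6 + 9 + 12 + 18 + ... + 402 + 603 + 804 + 1206 (17 divisors) = 3776
Since 3776 > 2412, 2412 is abundant.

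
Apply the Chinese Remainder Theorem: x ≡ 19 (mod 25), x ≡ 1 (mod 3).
19

Using Chinese Remainder Theorem:
M = 25 × 3 = 75
M1 = 3, M2 = 25
y1 = 3^(-1) mod 25 = 17
y2 = 25^(-1) mod 3 = 1
x = (19×3×17 + 1×25×1) mod 75 = 19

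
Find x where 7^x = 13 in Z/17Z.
12

Baby-step giant-step with step n = ⌈√17⌉ = 5.
Baby steps 7^j mod 17 (j:value) for j=0..4: 0:1, 1:7, 2:15, 3:3, 4:4.
Giant-step multiplier: 7^(-5) ≡ 7^(16-5) = 7^11 ≡ 14 (mod 17).
Giant steps γ_i = 13·14^i mod 17: γ_0=13, γ_1=12, γ_2=15 (in table at j=2).
x = i·n + j = 2·5 + 2 = 12.
Check: 7^12 ≡ 13 (mod 17).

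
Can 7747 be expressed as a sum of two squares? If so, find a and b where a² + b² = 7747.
Not possible

Factorization: 7747 = 61 × 127
By Fermat: n is sum of two squares iff every prime p ≡ 3 (mod 4) appears to even power.
Prime(s) ≡ 3 (mod 4) with odd exponent: [(127, 1)]
Therefore 7747 cannot be expressed as a² + b².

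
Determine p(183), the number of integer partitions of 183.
896684817527

p(n) counts ways to write n as a sum of positive integers (order ignored).
Euler's pentagonal recurrence: p(k) = p(k-1) + p(k-2) - p(k-5) - p(k-7) + p(k-12) + p(k-15) - ... (offsets j(3j∓1)/2, signs ++--, p(0)=1, p(<0)=0).
DP table for k = 0..182: p(0)=1, p(1)=1, p(2)=2, p(3)=3, p(4)=5, p(5)=7, p(6)=11, p(7)=15, p(8)=22, p(9)=30, p(10)=42, p(11)=56, p(12)=77, p(13)=101, p(14)=135, p(15)=176, p(16)=231, p(17)=297, p(18)=385, p(19)=490, p(20)=627, p(21)=792, p(22)=1002, p(23)=1255, p(24)=1575, p(25)=1958, p(26)=2436, p(27)=3010, p(28)=3718, p(29)=4565, p(30)=5604, p(31)=6842, p(32)=8349, p(33)=10143, p(34)=12310, p(35)=14883, p(36)=17977, p(37)=21637, p(38)=26015, p(39)=31185, p(40)=37338, p(41)=44583, p(42)=53174, p(43)=63261, p(44)=75175, p(45)=89134, p(46)=105558, p(47)=124754, p(48)=147273, p(49)=173525, p(50)=204226, p(51)=239943, p(52)=281589, p(53)=329931, p(54)=386155, p(55)=451276, p(56)=526823, p(57)=614154, p(58)=715220, p(59)=831820, p(60)=966467, p(61)=1121505, p(62)=1300156, p(63)=1505499, p(64)=1741630, p(65)=2012558, p(66)=2323520, p(67)=2679689, p(68)=3087735, p(69)=3554345, p(70)=4087968, p(71)=4697205, p(72)=5392783, p(73)=6185689, p(74)=7089500, p(75)=8118264, p(76)=9289091, p(77)=10619863, p(78)=12132164, p(79)=13848650, p(80)=15796476, p(81)=18004327, p(82)=20506255, p(83)=23338469, p(84)=26543660, p(85)=30167357, p(86)=34262962, p(87)=38887673, p(88)=44108109, p(89)=49995925, p(90)=56634173, p(91)=64112359, p(92)=72533807, p(93)=82010177, p(94)=92669720, p(95)=104651419, p(96)=118114304, p(97)=133230930, p(98)=150198136, p(99)=169229875, p(100)=190569292, p(101)=214481126, p(102)=241265379, p(103)=271248950, p(104)=304801365, p(105)=342325709, p(106)=384276336, p(107)=431149389, p(108)=483502844, p(109)=541946240, p(110)=607163746, p(111)=679903203, p(112)=761002156, p(113)=851376628, p(114)=952050665, p(115)=1064144451, p(116)=1188908248, p(117)=1327710076, p(118)=1482074143, p(119)=1653668665, p(120)=1844349560, p(121)=2056148051, p(122)=2291320912, p(123)=2552338241, p(124)=2841940500, p(125)=3163127352, p(126)=3519222692, p(127)=3913864295, p(128)=4351078600, p(129)=4835271870, p(130)=5371315400, p(131)=5964539504, p(132)=6620830889, p(133)=7346629512, p(134)=8149040695, p(135)=9035836076, p(136)=10015581680, p(137)=11097645016, p(138)=12292341831, p(139)=13610949895, p(140)=15065878135, p(141)=16670689208, p(142)=18440293320, p(143)=20390982757, p(144)=22540654445, p(145)=24908858009, p(146)=27517052599, p(147)=30388671978, p(148)=33549419497, p(149)=37027355200, p(150)=40853235313, p(151)=45060624582, p(152)=49686288421, p(153)=54770336324, p(154)=60356673280, p(155)=66493182097, p(156)=73232243759, p(157)=80630964769, p(158)=88751778802, p(159)=97662728555, p(160)=107438159466, p(161)=118159068427, p(162)=129913904637, p(163)=142798995930, p(164)=156919475295, p(165)=172389800255, p(166)=189334822579, p(167)=207890420102, p(168)=228204732751, p(169)=250438925115, p(170)=274768617130, p(171)=301384802048, p(172)=330495499613, p(173)=362326859895, p(174)=397125074750, p(175)=435157697830, p(176)=476715857290, p(177)=522115831195, p(178)=571701605655, p(179)=625846753120, p(180)=684957390936, p(181)=749474411781, p(182)=819876908323.
Final step: p(183) = p(182) + p(181) - p(178) - p(176) + p(171) + p(168) - p(161) - p(157) + p(148) + p(143) - p(132) - p(126) + p(113) + p(106) - p(91) - p(83) + p(66) + p(57) - p(38) - p(28) + p(7)
= 819876908323 + 749474411781 - 571701605655 - 476715857290 + 301384802048 + 228204732751 - 118159068427 - 80630964769 + 33549419497 + 20390982757 - 6620830889 - 3519222692 + 851376628 + 384276336 - 64112359 - 23338469 + 2323520 + 614154 - 26015 - 3718 + 15
= 896684817527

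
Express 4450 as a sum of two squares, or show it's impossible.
15² + 65² (a=15, b=65)

Factorization: 4450 = 2 × 5^2 × 89
By Fermat: n is sum of two squares iff every prime p ≡ 3 (mod 4) appears to even power.
All primes ≡ 3 (mod 4) appear to even power.
Search a = 0, 1, 2, … for 4450 - a² a perfect square: first hit at a = 15: 4450 - 225 = 4225 = 65².
4450 = 15² + 65² = 225 + 4225 ✓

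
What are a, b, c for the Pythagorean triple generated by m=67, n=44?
(2553, 5896, 6425)

Euclid's formula: a = m² - n², b = 2mn, c = m² + n²
m = 67, n = 44
a = 67² - 44² = 4489 - 1936 = 2553
b = 2 × 67 × 44 = 5896
c = 67² + 44² = 4489 + 1936 = 6425
Verification: 2553² + 5896² = 6517809 + 34762816 = 41280625 = 6425² ✓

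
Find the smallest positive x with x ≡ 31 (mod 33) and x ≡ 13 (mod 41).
1120

Using Chinese Remainder Theorem:
M = 33 × 41 = 1353
M1 = 41, M2 = 33
y1 = 41^(-1) mod 33 = 29
y2 = 33^(-1) mod 41 = 5
x = (31×41×29 + 13×33×5) mod 1353 = 1120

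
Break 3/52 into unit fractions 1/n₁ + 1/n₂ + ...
1/18 + 1/468

Greedy algorithm:
3/52: ceiling(52/3) = 18, use 1/18
1/468: ceiling(468/1) = 468, use 1/468
Result: 3/52 = 1/18 + 1/468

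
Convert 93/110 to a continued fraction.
[0; 1, 5, 2, 8]

Euclidean algorithm steps:
93 = 0 × 110 + 93
110 = 1 × 93 + 17
93 = 5 × 17 + 8
17 = 2 × 8 + 1
8 = 8 × 1 + 0
Continued fraction: [0; 1, 5, 2, 8]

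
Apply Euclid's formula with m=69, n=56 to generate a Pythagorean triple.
(1625, 7728, 7897)

Euclid's formula: a = m² - n², b = 2mn, c = m² + n²
m = 69, n = 56
a = 69² - 56² = 4761 - 3136 = 1625
b = 2 × 69 × 56 = 7728
c = 69² + 56² = 4761 + 3136 = 7897
Verification: 1625² + 7728² = 2640625 + 59721984 = 62362609 = 7897² ✓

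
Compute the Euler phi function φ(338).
156

338 = 2 × 13^2
φ(n) = n × ∏(1 - 1/p) for each prime p dividing n
φ(338) = 338 × (1 - 1/2) × (1 - 1/13) = 156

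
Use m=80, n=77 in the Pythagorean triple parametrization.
(471, 12320, 12329)

Euclid's formula: a = m² - n², b = 2mn, c = m² + n²
m = 80, n = 77
a = 80² - 77² = 6400 - 5929 = 471
b = 2 × 80 × 77 = 12320
c = 80² + 77² = 6400 + 5929 = 12329
Verification: 471² + 12320² = 221841 + 151782400 = 152004241 = 12329² ✓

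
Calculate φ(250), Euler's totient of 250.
100

250 = 2 × 5^3
φ(n) = n × ∏(1 - 1/p) for each prime p dividing n
φ(250) = 250 × (1 - 1/2) × (1 - 1/5) = 100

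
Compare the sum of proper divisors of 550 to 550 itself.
abundant

Proper divisors of 550: sum = 1 + 2 + 5 + 10 + 11 + 22 + 25 + 50 + 55 + 110 + 275 = 566
Since 566 > 550, 550 is abundant.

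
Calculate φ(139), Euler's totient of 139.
138

139 = 139
φ(n) = n × ∏(1 - 1/p) for each prime p dividing n
φ(139) = 139 × (1 - 1/139) = 138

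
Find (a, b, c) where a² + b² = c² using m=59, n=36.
(2185, 4248, 4777)

Euclid's formula: a = m² - n², b = 2mn, c = m² + n²
m = 59, n = 36
a = 59² - 36² = 3481 - 1296 = 2185
b = 2 × 59 × 36 = 4248
c = 59² + 36² = 3481 + 1296 = 4777
Verification: 2185² + 4248² = 4774225 + 18045504 = 22819729 = 4777² ✓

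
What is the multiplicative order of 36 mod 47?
23

47 is prime, so ord(36) divides φ(47) = 46.
Divisors of 46: 1, 2, 23, 46.
Repeated squaring: 36^1 ≡ 36, 36^2 ≡ 27, 36^4 ≡ 24, 36^8 ≡ 12, 36^16 ≡ 3, 36^32 ≡ 9 (mod 47).
Test 36^d mod 47 for each divisor d in increasing order:
36^1 ≡ 36
36^2 ≡ 27
36^23 = 36^16·36^4·36^2·36^1 ≡ 1  ← first divisor giving 1
The order is 23.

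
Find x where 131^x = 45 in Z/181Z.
136

Baby-step giant-step with step n = ⌈√181⌉ = 14.
Baby steps 131^j mod 181 (j:value) for j=0..13: 0:1, 1:131, 2:147, 3:71, 4:70, 5:120, 6:154, 7:83, 8:13, 9:74, 10:101, 11:18, 12:5, 13:112.
Giant-step multiplier: 131^(-14) ≡ 131^(180-14) = 131^166 ≡ 33 (mod 181).
Giant steps γ_i = 45·33^i mod 181: γ_0=45, γ_1=37, γ_2=135, γ_3=111, γ_4=43, γ_5=152, γ_6=129, γ_7=94, γ_8=25, γ_9=101 (in table at j=10).
x = i·n + j = 9·14 + 10 = 136.
Check: 131^136 ≡ 45 (mod 181).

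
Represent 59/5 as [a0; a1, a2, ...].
[11; 1, 4]

Euclidean algorithm steps:
59 = 11 × 5 + 4
5 = 1 × 4 + 1
4 = 4 × 1 + 0
Continued fraction: [11; 1, 4]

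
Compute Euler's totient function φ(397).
396

397 = 397
φ(n) = n × ∏(1 - 1/p) for each prime p dividing n
φ(397) = 397 × (1 - 1/397) = 396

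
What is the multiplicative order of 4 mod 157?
26

157 is prime, so ord(4) divides φ(157) = 156.
Divisors of 156: 1, 2, 3, 4, 6, 12, 13, 26, 39, 52, 78, 156.
Repeated squaring: 4^1 ≡ 4, 4^2 ≡ 16, 4^4 ≡ 99, 4^8 ≡ 67, 4^16 ≡ 93, 4^32 ≡ 14, 4^64 ≡ 39, 4^128 ≡ 108 (mod 157).
Test 4^d mod 157 for each divisor d in increasing order:
4^1 ≡ 4
4^2 ≡ 16
4^3 = 4^2·4^1 ≡ 64
4^4 ≡ 99
4^6 = 4^4·4^2 ≡ 14
4^12 = 4^8·4^4 ≡ 39
4^13 = 4^8·4^4·4^1 ≡ 156
4^26 = 4^16·4^8·4^2 ≡ 1  ← first divisor giving 1
The order is 26.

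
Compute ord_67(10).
33

67 is prime, so ord(10) divides φ(67) = 66.
Divisors of 66: 1, 2, 3, 6, 11, 22, 33, 66.
Repeated squaring: 10^1 ≡ 10, 10^2 ≡ 33, 10^4 ≡ 17, 10^8 ≡ 21, 10^16 ≡ 39, 10^32 ≡ 47, 10^64 ≡ 65 (mod 67).
Test 10^d mod 67 for each divisor d in increasing order:
10^1 ≡ 10
10^2 ≡ 33
10^3 = 10^2·10^1 ≡ 62
10^6 = 10^4·10^2 ≡ 25
10^11 = 10^8·10^2·10^1 ≡ 29
10^22 = 10^16·10^4·10^2 ≡ 37
10^33 = 10^32·10^1 ≡ 1  ← first divisor giving 1
The order is 33.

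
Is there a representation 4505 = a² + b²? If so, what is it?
4² + 67² (a=4, b=67)

Factorization: 4505 = 5 × 17 × 53
By Fermat: n is sum of two squares iff every prime p ≡ 3 (mod 4) appears to even power.
All primes ≡ 3 (mod 4) appear to even power.
Search a = 0, 1, 2, … for 4505 - a² a perfect square: first hit at a = 4: 4505 - 16 = 4489 = 67².
4505 = 4² + 67² = 16 + 4489 ✓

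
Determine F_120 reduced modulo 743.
553

Matrix identity: Q^n = [[F_(n+1), F_n], [F_n, F_(n-1)]] with Q = [[1,1],[1,0]].
n = 120 = 1111000₂. Square-and-multiply, entries mod 743:
Q^1 = [[1,1],[1,0]]
Q^3 = (Q^1)²·Q = [[3,2],[2,1]]
Q^7 = (Q^3)²·Q = [[21,13],[13,8]]
Q^15 = (Q^7)²·Q = [[244,610],[610,377]]
Q^30 = (Q^15)² = [[696,623],[623,73]]
Q^60 = (Q^30)² = [[263,595],[595,411]]
Q^120 = (Q^60)² = [[427,553],[553,617]]
F_120 mod 743 = Q^120[0][1] = 553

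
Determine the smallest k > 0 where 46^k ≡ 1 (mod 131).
65

131 is prime, so ord(46) divides φ(131) = 130.
Divisors of 130: 1, 2, 5, 10, 13, 26, 65, 130.
Repeated squaring: 46^1 ≡ 46, 46^2 ≡ 20, 46^4 ≡ 7, 46^8 ≡ 49, 46^16 ≡ 43, 46^32 ≡ 15, 46^64 ≡ 94, 46^128 ≡ 59 (mod 131).
Test 46^d mod 131 for each divisor d in increasing order:
46^1 ≡ 46
46^2 ≡ 20
46^5 = 46^4·46^1 ≡ 60
46^10 = 46^8·46^2 ≡ 63
46^13 = 46^8·46^4·46^1 ≡ 58
46^26 = 46^16·46^8·46^2 ≡ 89
46^65 = 46^64·46^1 ≡ 1  ← first divisor giving 1
The order is 65.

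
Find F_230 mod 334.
261

Matrix identity: Q^n = [[F_(n+1), F_n], [F_n, F_(n-1)]] with Q = [[1,1],[1,0]].
n = 230 = 11100110₂. Square-and-multiply, entries mod 334:
Q^1 = [[1,1],[1,0]]
Q^3 = (Q^1)²·Q = [[3,2],[2,1]]
Q^7 = (Q^3)²·Q = [[21,13],[13,8]]
Q^14 = (Q^7)² = [[276,43],[43,233]]
Q^28 = (Q^14)² = [[203,177],[177,26]]
Q^57 = (Q^28)²·Q = [[179,60],[60,119]]
Q^115 = (Q^57)²·Q = [[81,237],[237,178]]
Q^230 = (Q^115)² = [[272,261],[261,11]]
F_230 mod 334 = Q^230[0][1] = 261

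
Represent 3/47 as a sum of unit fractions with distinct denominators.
1/16 + 1/752

Greedy algorithm:
3/47: ceiling(47/3) = 16, use 1/16
1/752: ceiling(752/1) = 752, use 1/752
Result: 3/47 = 1/16 + 1/752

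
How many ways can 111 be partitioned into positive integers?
679903203

p(n) counts ways to write n as a sum of positive integers (order ignored).
Euler's pentagonal recurrence: p(k) = p(k-1) + p(k-2) - p(k-5) - p(k-7) + p(k-12) + p(k-15) - ... (offsets j(3j∓1)/2, signs ++--, p(0)=1, p(<0)=0).
DP table for k = 0..110: p(0)=1, p(1)=1, p(2)=2, p(3)=3, p(4)=5, p(5)=7, p(6)=11, p(7)=15, p(8)=22, p(9)=30, p(10)=42, p(11)=56, p(12)=77, p(13)=101, p(14)=135, p(15)=176, p(16)=231, p(17)=297, p(18)=385, p(19)=490, p(20)=627, p(21)=792, p(22)=1002, p(23)=1255, p(24)=1575, p(25)=1958, p(26)=2436, p(27)=3010, p(28)=3718, p(29)=4565, p(30)=5604, p(31)=6842, p(32)=8349, p(33)=10143, p(34)=12310, p(35)=14883, p(36)=17977, p(37)=21637, p(38)=26015, p(39)=31185, p(40)=37338, p(41)=44583, p(42)=53174, p(43)=63261, p(44)=75175, p(45)=89134, p(46)=105558, p(47)=124754, p(48)=147273, p(49)=173525, p(50)=204226, p(51)=239943, p(52)=281589, p(53)=329931, p(54)=386155, p(55)=451276, p(56)=526823, p(57)=614154, p(58)=715220, p(59)=831820, p(60)=966467, p(61)=1121505, p(62)=1300156, p(63)=1505499, p(64)=1741630, p(65)=2012558, p(66)=2323520, p(67)=2679689, p(68)=3087735, p(69)=3554345, p(70)=4087968, p(71)=4697205, p(72)=5392783, p(73)=6185689, p(74)=7089500, p(75)=8118264, p(76)=9289091, p(77)=10619863, p(78)=12132164, p(79)=13848650, p(80)=15796476, p(81)=18004327, p(82)=20506255, p(83)=23338469, p(84)=26543660, p(85)=30167357, p(86)=34262962, p(87)=38887673, p(88)=44108109, p(89)=49995925, p(90)=56634173, p(91)=64112359, p(92)=72533807, p(93)=82010177, p(94)=92669720, p(95)=104651419, p(96)=118114304, p(97)=133230930, p(98)=150198136, p(99)=169229875, p(100)=190569292, p(101)=214481126, p(102)=241265379, p(103)=271248950, p(104)=304801365, p(105)=342325709, p(106)=384276336, p(107)=431149389, p(108)=483502844, p(109)=541946240, p(110)=607163746.
Final step: p(111) = p(110) + p(109) - p(106) - p(104) + p(99) + p(96) - p(89) - p(85) + p(76) + p(71) - p(60) - p(54) + p(41) + p(34) - p(19) - p(11)
= 607163746 + 541946240 - 384276336 - 304801365 + 169229875 + 118114304 - 49995925 - 30167357 + 9289091 + 4697205 - 966467 - 386155 + 44583 + 12310 - 490 - 56
= 679903203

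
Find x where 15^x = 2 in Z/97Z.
14

Baby-step giant-step with step n = ⌈√97⌉ = 10.
Baby steps 15^j mod 97 (j:value) for j=0..9: 0:1, 1:15, 2:31, 3:77, 4:88, 5:59, 6:12, 7:83, 8:81, 9:51.
Giant-step multiplier: 15^(-10) ≡ 15^(96-10) = 15^86 ≡ 44 (mod 97).
Giant steps γ_i = 2·44^i mod 97: γ_0=2, γ_1=88 (in table at j=4).
x = i·n + j = 1·10 + 4 = 14.
Check: 15^14 ≡ 2 (mod 97).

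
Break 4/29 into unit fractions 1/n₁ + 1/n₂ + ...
1/8 + 1/78 + 1/9048

Greedy algorithm:
4/29: ceiling(29/4) = 8, use 1/8
3/232: ceiling(232/3) = 78, use 1/78
1/9048: ceiling(9048/1) = 9048, use 1/9048
Result: 4/29 = 1/8 + 1/78 + 1/9048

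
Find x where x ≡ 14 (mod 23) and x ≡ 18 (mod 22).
106

Using Chinese Remainder Theorem:
M = 23 × 22 = 506
M1 = 22, M2 = 23
y1 = 22^(-1) mod 23 = 22
y2 = 23^(-1) mod 22 = 1
x = (14×22×22 + 18×23×1) mod 506 = 106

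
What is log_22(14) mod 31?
26

Baby-step giant-step with step n = ⌈√31⌉ = 6.
Baby steps 22^j mod 31 (j:value) for j=0..5: 0:1, 1:22, 2:19, 3:15, 4:20, 5:6.
Giant-step multiplier: 22^(-6) ≡ 22^(30-6) = 22^24 ≡ 4 (mod 31).
Giant steps γ_i = 14·4^i mod 31: γ_0=14, γ_1=25, γ_2=7, γ_3=28, γ_4=19 (in table at j=2).
x = i·n + j = 4·6 + 2 = 26.
Check: 22^26 ≡ 14 (mod 31).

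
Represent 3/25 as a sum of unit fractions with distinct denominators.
1/9 + 1/113 + 1/25425

Greedy algorithm:
3/25: ceiling(25/3) = 9, use 1/9
2/225: ceiling(225/2) = 113, use 1/113
1/25425: ceiling(25425/1) = 25425, use 1/25425
Result: 3/25 = 1/9 + 1/113 + 1/25425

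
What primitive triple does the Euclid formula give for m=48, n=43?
(455, 4128, 4153)

Euclid's formula: a = m² - n², b = 2mn, c = m² + n²
m = 48, n = 43
a = 48² - 43² = 2304 - 1849 = 455
b = 2 × 48 × 43 = 4128
c = 48² + 43² = 2304 + 1849 = 4153
Verification: 455² + 4128² = 207025 + 17040384 = 17247409 = 4153² ✓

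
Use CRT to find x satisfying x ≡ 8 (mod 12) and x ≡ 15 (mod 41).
56

Using Chinese Remainder Theorem:
M = 12 × 41 = 492
M1 = 41, M2 = 12
y1 = 41^(-1) mod 12 = 5
y2 = 12^(-1) mod 41 = 24
x = (8×41×5 + 15×12×24) mod 492 = 56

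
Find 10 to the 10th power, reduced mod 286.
276

Repeated squaring. Binary of 10 = 1010.
10^1 ≡ 10 (mod 286); 10^2 ≡ 100 (mod 286); 10^4 ≡ 276 (mod 286); 10^8 ≡ 100 (mod 286)
10^10 = 10^2 × 10^8 ≡ 276 (mod 286)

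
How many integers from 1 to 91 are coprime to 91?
72

91 = 7 × 13
φ(n) = n × ∏(1 - 1/p) for each prime p dividing n
φ(91) = 91 × (1 - 1/7) × (1 - 1/13) = 72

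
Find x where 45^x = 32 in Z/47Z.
28

Baby-step giant-step with step n = ⌈√47⌉ = 7.
Baby steps 45^j mod 47 (j:value) for j=0..6: 0:1, 1:45, 2:4, 3:39, 4:16, 5:15, 6:17.
Giant-step multiplier: 45^(-7) ≡ 45^(46-7) = 45^39 ≡ 29 (mod 47).
Giant steps γ_i = 32·29^i mod 47: γ_0=32, γ_1=35, γ_2=28, γ_3=13, γ_4=1 (in table at j=0).
x = i·n + j = 4·7 + 0 = 28.
Check: 45^28 ≡ 32 (mod 47).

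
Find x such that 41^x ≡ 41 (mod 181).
1

Baby-step giant-step with step n = ⌈√181⌉ = 14.
Baby steps 41^j mod 181 (j:value) for j=0..13: 0:1, 1:41, 2:52, 3:141, 4:170, 5:92, 6:152, 7:78, 8:121, 9:74, 10:138, 11:47, 12:117, 13:91.
h = 41 is already in the table at j=1, so x = 1.
Check: 41^1 ≡ 41 (mod 181).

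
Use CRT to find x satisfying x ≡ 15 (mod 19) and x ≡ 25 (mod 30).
205

Using Chinese Remainder Theorem:
M = 19 × 30 = 570
M1 = 30, M2 = 19
y1 = 30^(-1) mod 19 = 7
y2 = 19^(-1) mod 30 = 19
x = (15×30×7 + 25×19×19) mod 570 = 205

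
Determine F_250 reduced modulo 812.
811

Matrix identity: Q^n = [[F_(n+1), F_n], [F_n, F_(n-1)]] with Q = [[1,1],[1,0]].
n = 250 = 11111010₂. Square-and-multiply, entries mod 812:
Q^1 = [[1,1],[1,0]]
Q^3 = (Q^1)²·Q = [[3,2],[2,1]]
Q^7 = (Q^3)²·Q = [[21,13],[13,8]]
Q^15 = (Q^7)²·Q = [[175,610],[610,377]]
Q^31 = (Q^15)²·Q = [[525,785],[785,552]]
Q^62 = (Q^31)² = [[274,153],[153,121]]
Q^125 = (Q^62)²·Q = [[580,233],[233,347]]
Q^250 = (Q^125)² = [[117,811],[811,118]]
F_250 mod 812 = Q^250[0][1] = 811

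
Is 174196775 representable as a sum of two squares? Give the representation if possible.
Not possible

Factorization: 174196775 = 5^2 × 191^3
By Fermat: n is sum of two squares iff every prime p ≡ 3 (mod 4) appears to even power.
Prime(s) ≡ 3 (mod 4) with odd exponent: [(191, 3)]
Therefore 174196775 cannot be expressed as a² + b².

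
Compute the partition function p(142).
18440293320

p(n) counts ways to write n as a sum of positive integers (order ignored).
Euler's pentagonal recurrence: p(k) = p(k-1) + p(k-2) - p(k-5) - p(k-7) + p(k-12) + p(k-15) - ... (offsets j(3j∓1)/2, signs ++--, p(0)=1, p(<0)=0).
DP table for k = 0..141: p(0)=1, p(1)=1, p(2)=2, p(3)=3, p(4)=5, p(5)=7, p(6)=11, p(7)=15, p(8)=22, p(9)=30, p(10)=42, p(11)=56, p(12)=77, p(13)=101, p(14)=135, p(15)=176, p(16)=231, p(17)=297, p(18)=385, p(19)=490, p(20)=627, p(21)=792, p(22)=1002, p(23)=1255, p(24)=1575, p(25)=1958, p(26)=2436, p(27)=3010, p(28)=3718, p(29)=4565, p(30)=5604, p(31)=6842, p(32)=8349, p(33)=10143, p(34)=12310, p(35)=14883, p(36)=17977, p(37)=21637, p(38)=26015, p(39)=31185, p(40)=37338, p(41)=44583, p(42)=53174, p(43)=63261, p(44)=75175, p(45)=89134, p(46)=105558, p(47)=124754, p(48)=147273, p(49)=173525, p(50)=204226, p(51)=239943, p(52)=281589, p(53)=329931, p(54)=386155, p(55)=451276, p(56)=526823, p(57)=614154, p(58)=715220, p(59)=831820, p(60)=966467, p(61)=1121505, p(62)=1300156, p(63)=1505499, p(64)=1741630, p(65)=2012558, p(66)=2323520, p(67)=2679689, p(68)=3087735, p(69)=3554345, p(70)=4087968, p(71)=4697205, p(72)=5392783, p(73)=6185689, p(74)=7089500, p(75)=8118264, p(76)=9289091, p(77)=10619863, p(78)=12132164, p(79)=13848650, p(80)=15796476, p(81)=18004327, p(82)=20506255, p(83)=23338469, p(84)=26543660, p(85)=30167357, p(86)=34262962, p(87)=38887673, p(88)=44108109, p(89)=49995925, p(90)=56634173, p(91)=64112359, p(92)=72533807, p(93)=82010177, p(94)=92669720, p(95)=104651419, p(96)=118114304, p(97)=133230930, p(98)=150198136, p(99)=169229875, p(100)=190569292, p(101)=214481126, p(102)=241265379, p(103)=271248950, p(104)=304801365, p(105)=342325709, p(106)=384276336, p(107)=431149389, p(108)=483502844, p(109)=541946240, p(110)=607163746, p(111)=679903203, p(112)=761002156, p(113)=851376628, p(114)=952050665, p(115)=1064144451, p(116)=1188908248, p(117)=1327710076, p(118)=1482074143, p(119)=1653668665, p(120)=1844349560, p(121)=2056148051, p(122)=2291320912, p(123)=2552338241, p(124)=2841940500, p(125)=3163127352, p(126)=3519222692, p(127)=3913864295, p(128)=4351078600, p(129)=4835271870, p(130)=5371315400, p(131)=5964539504, p(132)=6620830889, p(133)=7346629512, p(134)=8149040695, p(135)=9035836076, p(136)=10015581680, p(137)=11097645016, p(138)=12292341831, p(139)=13610949895, p(140)=15065878135, p(141)=16670689208.
Final step: p(142) = p(141) + p(140) - p(137) - p(135) + p(130) + p(127) - p(120) - p(116) + p(107) + p(102) - p(91) - p(85) + p(72) + p(65) - p(50) - p(42) + p(25) + p(16)
= 16670689208 + 15065878135 - 11097645016 - 9035836076 + 5371315400 + 3913864295 - 1844349560 - 1188908248 + 431149389 + 241265379 - 64112359 - 30167357 + 5392783 + 2012558 - 204226 - 53174 + 1958 + 231
= 18440293320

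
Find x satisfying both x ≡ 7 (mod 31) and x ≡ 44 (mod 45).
224

Using Chinese Remainder Theorem:
M = 31 × 45 = 1395
M1 = 45, M2 = 31
y1 = 45^(-1) mod 31 = 20
y2 = 31^(-1) mod 45 = 16
x = (7×45×20 + 44×31×16) mod 1395 = 224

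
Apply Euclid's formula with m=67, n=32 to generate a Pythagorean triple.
(3465, 4288, 5513)

Euclid's formula: a = m² - n², b = 2mn, c = m² + n²
m = 67, n = 32
a = 67² - 32² = 4489 - 1024 = 3465
b = 2 × 67 × 32 = 4288
c = 67² + 32² = 4489 + 1024 = 5513
Verification: 3465² + 4288² = 12006225 + 18386944 = 30393169 = 5513² ✓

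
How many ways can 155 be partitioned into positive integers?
66493182097

p(n) counts ways to write n as a sum of positive integers (order ignored).
Euler's pentagonal recurrence: p(k) = p(k-1) + p(k-2) - p(k-5) - p(k-7) + p(k-12) + p(k-15) - ... (offsets j(3j∓1)/2, signs ++--, p(0)=1, p(<0)=0).
DP table for k = 0..154: p(0)=1, p(1)=1, p(2)=2, p(3)=3, p(4)=5, p(5)=7, p(6)=11, p(7)=15, p(8)=22, p(9)=30, p(10)=42, p(11)=56, p(12)=77, p(13)=101, p(14)=135, p(15)=176, p(16)=231, p(17)=297, p(18)=385, p(19)=490, p(20)=627, p(21)=792, p(22)=1002, p(23)=1255, p(24)=1575, p(25)=1958, p(26)=2436, p(27)=3010, p(28)=3718, p(29)=4565, p(30)=5604, p(31)=6842, p(32)=8349, p(33)=10143, p(34)=12310, p(35)=14883, p(36)=17977, p(37)=21637, p(38)=26015, p(39)=31185, p(40)=37338, p(41)=44583, p(42)=53174, p(43)=63261, p(44)=75175, p(45)=89134, p(46)=105558, p(47)=124754, p(48)=147273, p(49)=173525, p(50)=204226, p(51)=239943, p(52)=281589, p(53)=329931, p(54)=386155, p(55)=451276, p(56)=526823, p(57)=614154, p(58)=715220, p(59)=831820, p(60)=966467, p(61)=1121505, p(62)=1300156, p(63)=1505499, p(64)=1741630, p(65)=2012558, p(66)=2323520, p(67)=2679689, p(68)=3087735, p(69)=3554345, p(70)=4087968, p(71)=4697205, p(72)=5392783, p(73)=6185689, p(74)=7089500, p(75)=8118264, p(76)=9289091, p(77)=10619863, p(78)=12132164, p(79)=13848650, p(80)=15796476, p(81)=18004327, p(82)=20506255, p(83)=23338469, p(84)=26543660, p(85)=30167357, p(86)=34262962, p(87)=38887673, p(88)=44108109, p(89)=49995925, p(90)=56634173, p(91)=64112359, p(92)=72533807, p(93)=82010177, p(94)=92669720, p(95)=104651419, p(96)=118114304, p(97)=133230930, p(98)=150198136, p(99)=169229875, p(100)=190569292, p(101)=214481126, p(102)=241265379, p(103)=271248950, p(104)=304801365, p(105)=342325709, p(106)=384276336, p(107)=431149389, p(108)=483502844, p(109)=541946240, p(110)=607163746, p(111)=679903203, p(112)=761002156, p(113)=851376628, p(114)=952050665, p(115)=1064144451, p(116)=1188908248, p(117)=1327710076, p(118)=1482074143, p(119)=1653668665, p(120)=1844349560, p(121)=2056148051, p(122)=2291320912, p(123)=2552338241, p(124)=2841940500, p(125)=3163127352, p(126)=3519222692, p(127)=3913864295, p(128)=4351078600, p(129)=4835271870, p(130)=5371315400, p(131)=5964539504, p(132)=6620830889, p(133)=7346629512, p(134)=8149040695, p(135)=9035836076, p(136)=10015581680, p(137)=11097645016, p(138)=12292341831, p(139)=13610949895, p(140)=15065878135, p(141)=16670689208, p(142)=18440293320, p(143)=20390982757, p(144)=22540654445, p(145)=24908858009, p(146)=27517052599, p(147)=30388671978, p(148)=33549419497, p(149)=37027355200, p(150)=40853235313, p(151)=45060624582, p(152)=49686288421, p(153)=54770336324, p(154)=60356673280.
Final step: p(155) = p(154) + p(153) - p(150) - p(148) + p(143) + p(140) - p(133) - p(129) + p(120) + p(115) - p(104) - p(98) + p(85) + p(78) - p(63) - p(55) + p(38) + p(29) - p(10) - p(0)
= 60356673280 + 54770336324 - 40853235313 - 33549419497 + 20390982757 + 15065878135 - 7346629512 - 4835271870 + 1844349560 + 1064144451 - 304801365 - 150198136 + 30167357 + 12132164 - 1505499 - 451276 + 26015 + 4565 - 42 - 1
= 66493182097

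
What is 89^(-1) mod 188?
169

gcd(89, 188) = 1, so the inverse exists.
Extended Euclidean algorithm on (188, 89):
188 = 2 × 89 + 10  ⟹  10 = (1)·188 + (-2)·89
89 = 8 × 10 + 9  ⟹  9 = (-8)·188 + (17)·89
10 = 1 × 9 + 1  ⟹  1 = (9)·188 + (-19)·89
So (-19)·89 ≡ 1 (mod 188), i.e. 89^(-1) ≡ -19 ≡ 169 (mod 188).
Check: 89 × 169 = 15041 ≡ 1 (mod 188)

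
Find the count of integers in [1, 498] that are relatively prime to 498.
164

498 = 2 × 3 × 83
φ(n) = n × ∏(1 - 1/p) for each prime p dividing n
φ(498) = 498 × (1 - 1/2) × (1 - 1/3) × (1 - 1/83) = 164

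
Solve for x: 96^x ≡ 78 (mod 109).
80

Baby-step giant-step with step n = ⌈√109⌉ = 11.
Baby steps 96^j mod 109 (j:value) for j=0..10: 0:1, 1:96, 2:60, 3:92, 4:3, 5:70, 6:71, 7:58, 8:9, 9:101, 10:104.
Giant-step multiplier: 96^(-11) ≡ 96^(108-11) = 96^97 ≡ 52 (mod 109).
Giant steps γ_i = 78·52^i mod 109: γ_0=78, γ_1=23, γ_2=106, γ_3=62, γ_4=63, γ_5=6, γ_6=94, γ_7=92 (in table at j=3).
x = i·n + j = 7·11 + 3 = 80.
Check: 96^80 ≡ 78 (mod 109).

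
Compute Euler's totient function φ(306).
96

306 = 2 × 3^2 × 17
φ(n) = n × ∏(1 - 1/p) for each prime p dividing n
φ(306) = 306 × (1 - 1/2) × (1 - 1/3) × (1 - 1/17) = 96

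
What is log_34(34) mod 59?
1

Baby-step giant-step with step n = ⌈√59⌉ = 8.
Baby steps 34^j mod 59 (j:value) for j=0..7: 0:1, 1:34, 2:35, 3:10, 4:45, 5:55, 6:41, 7:37.
h = 34 is already in the table at j=1, so x = 1.
Check: 34^1 ≡ 34 (mod 59).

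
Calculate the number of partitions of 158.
88751778802

p(n) counts ways to write n as a sum of positive integers (order ignored).
Euler's pentagonal recurrence: p(k) = p(k-1) + p(k-2) - p(k-5) - p(k-7) + p(k-12) + p(k-15) - ... (offsets j(3j∓1)/2, signs ++--, p(0)=1, p(<0)=0).
DP table for k = 0..157: p(0)=1, p(1)=1, p(2)=2, p(3)=3, p(4)=5, p(5)=7, p(6)=11, p(7)=15, p(8)=22, p(9)=30, p(10)=42, p(11)=56, p(12)=77, p(13)=101, p(14)=135, p(15)=176, p(16)=231, p(17)=297, p(18)=385, p(19)=490, p(20)=627, p(21)=792, p(22)=1002, p(23)=1255, p(24)=1575, p(25)=1958, p(26)=2436, p(27)=3010, p(28)=3718, p(29)=4565, p(30)=5604, p(31)=6842, p(32)=8349, p(33)=10143, p(34)=12310, p(35)=14883, p(36)=17977, p(37)=21637, p(38)=26015, p(39)=31185, p(40)=37338, p(41)=44583, p(42)=53174, p(43)=63261, p(44)=75175, p(45)=89134, p(46)=105558, p(47)=124754, p(48)=147273, p(49)=173525, p(50)=204226, p(51)=239943, p(52)=281589, p(53)=329931, p(54)=386155, p(55)=451276, p(56)=526823, p(57)=614154, p(58)=715220, p(59)=831820, p(60)=966467, p(61)=1121505, p(62)=1300156, p(63)=1505499, p(64)=1741630, p(65)=2012558, p(66)=2323520, p(67)=2679689, p(68)=3087735, p(69)=3554345, p(70)=4087968, p(71)=4697205, p(72)=5392783, p(73)=6185689, p(74)=7089500, p(75)=8118264, p(76)=9289091, p(77)=10619863, p(78)=12132164, p(79)=13848650, p(80)=15796476, p(81)=18004327, p(82)=20506255, p(83)=23338469, p(84)=26543660, p(85)=30167357, p(86)=34262962, p(87)=38887673, p(88)=44108109, p(89)=49995925, p(90)=56634173, p(91)=64112359, p(92)=72533807, p(93)=82010177, p(94)=92669720, p(95)=104651419, p(96)=118114304, p(97)=133230930, p(98)=150198136, p(99)=169229875, p(100)=190569292, p(101)=214481126, p(102)=241265379, p(103)=271248950, p(104)=304801365, p(105)=342325709, p(106)=384276336, p(107)=431149389, p(108)=483502844, p(109)=541946240, p(110)=607163746, p(111)=679903203, p(112)=761002156, p(113)=851376628, p(114)=952050665, p(115)=1064144451, p(116)=1188908248, p(117)=1327710076, p(118)=1482074143, p(119)=1653668665, p(120)=1844349560, p(121)=2056148051, p(122)=2291320912, p(123)=2552338241, p(124)=2841940500, p(125)=3163127352, p(126)=3519222692, p(127)=3913864295, p(128)=4351078600, p(129)=4835271870, p(130)=5371315400, p(131)=5964539504, p(132)=6620830889, p(133)=7346629512, p(134)=8149040695, p(135)=9035836076, p(136)=10015581680, p(137)=11097645016, p(138)=12292341831, p(139)=13610949895, p(140)=15065878135, p(141)=16670689208, p(142)=18440293320, p(143)=20390982757, p(144)=22540654445, p(145)=24908858009, p(146)=27517052599, p(147)=30388671978, p(148)=33549419497, p(149)=37027355200, p(150)=40853235313, p(151)=45060624582, p(152)=49686288421, p(153)=54770336324, p(154)=60356673280, p(155)=66493182097, p(156)=73232243759, p(157)=80630964769.
Final step: p(158) = p(157) + p(156) - p(153) - p(151) + p(146) + p(143) - p(136) - p(132) + p(123) + p(118) - p(107) - p(101) + p(88) + p(81) - p(66) - p(58) + p(41) + p(32) - p(13) - p(3)
= 80630964769 + 73232243759 - 54770336324 - 45060624582 + 27517052599 + 20390982757 - 10015581680 - 6620830889 + 2552338241 + 1482074143 - 431149389 - 214481126 + 44108109 + 18004327 - 2323520 - 715220 + 44583 + 8349 - 101 - 3
= 88751778802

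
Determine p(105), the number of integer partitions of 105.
342325709

p(n) counts ways to write n as a sum of positive integers (order ignored).
Euler's pentagonal recurrence: p(k) = p(k-1) + p(k-2) - p(k-5) - p(k-7) + p(k-12) + p(k-15) - ... (offsets j(3j∓1)/2, signs ++--, p(0)=1, p(<0)=0).
DP table for k = 0..104: p(0)=1, p(1)=1, p(2)=2, p(3)=3, p(4)=5, p(5)=7, p(6)=11, p(7)=15, p(8)=22, p(9)=30, p(10)=42, p(11)=56, p(12)=77, p(13)=101, p(14)=135, p(15)=176, p(16)=231, p(17)=297, p(18)=385, p(19)=490, p(20)=627, p(21)=792, p(22)=1002, p(23)=1255, p(24)=1575, p(25)=1958, p(26)=2436, p(27)=3010, p(28)=3718, p(29)=4565, p(30)=5604, p(31)=6842, p(32)=8349, p(33)=10143, p(34)=12310, p(35)=14883, p(36)=17977, p(37)=21637, p(38)=26015, p(39)=31185, p(40)=37338, p(41)=44583, p(42)=53174, p(43)=63261, p(44)=75175, p(45)=89134, p(46)=105558, p(47)=124754, p(48)=147273, p(49)=173525, p(50)=204226, p(51)=239943, p(52)=281589, p(53)=329931, p(54)=386155, p(55)=451276, p(56)=526823, p(57)=614154, p(58)=715220, p(59)=831820, p(60)=966467, p(61)=1121505, p(62)=1300156, p(63)=1505499, p(64)=1741630, p(65)=2012558, p(66)=2323520, p(67)=2679689, p(68)=3087735, p(69)=3554345, p(70)=4087968, p(71)=4697205, p(72)=5392783, p(73)=6185689, p(74)=7089500, p(75)=8118264, p(76)=9289091, p(77)=10619863, p(78)=12132164, p(79)=13848650, p(80)=15796476, p(81)=18004327, p(82)=20506255, p(83)=23338469, p(84)=26543660, p(85)=30167357, p(86)=34262962, p(87)=38887673, p(88)=44108109, p(89)=49995925, p(90)=56634173, p(91)=64112359, p(92)=72533807, p(93)=82010177, p(94)=92669720, p(95)=104651419, p(96)=118114304, p(97)=133230930, p(98)=150198136, p(99)=169229875, p(100)=190569292, p(101)=214481126, p(102)=241265379, p(103)=271248950, p(104)=304801365.
Final step: p(105) = p(104) + p(103) - p(100) - p(98) + p(93) + p(90) - p(83) - p(79) + p(70) + p(65) - p(54) - p(48) + p(35) + p(28) - p(13) - p(5)
= 304801365 + 271248950 - 190569292 - 150198136 + 82010177 + 56634173 - 23338469 - 13848650 + 4087968 + 2012558 - 386155 - 147273 + 14883 + 3718 - 101 - 7
= 342325709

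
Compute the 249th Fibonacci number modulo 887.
195

Matrix identity: Q^n = [[F_(n+1), F_n], [F_n, F_(n-1)]] with Q = [[1,1],[1,0]].
n = 249 = 11111001₂. Square-and-multiply, entries mod 887:
Q^1 = [[1,1],[1,0]]
Q^3 = (Q^1)²·Q = [[3,2],[2,1]]
Q^7 = (Q^3)²·Q = [[21,13],[13,8]]
Q^15 = (Q^7)²·Q = [[100,610],[610,377]]
Q^31 = (Q^15)²·Q = [[724,690],[690,34]]
Q^62 = (Q^31)² = [[627,577],[577,50]]
Q^124 = (Q^62)² = [[492,349],[349,143]]
Q^249 = (Q^124)²·Q = [[60,195],[195,752]]
F_249 mod 887 = Q^249[0][1] = 195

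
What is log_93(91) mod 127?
109

Baby-step giant-step with step n = ⌈√127⌉ = 12.
Baby steps 93^j mod 127 (j:value) for j=0..11: 0:1, 1:93, 2:13, 3:66, 4:42, 5:96, 6:38, 7:105, 8:113, 9:95, 10:72, 11:92.
Giant-step multiplier: 93^(-12) ≡ 93^(126-12) = 93^114 ≡ 100 (mod 127).
Giant steps γ_i = 91·100^i mod 127: γ_0=91, γ_1=83, γ_2=45, γ_3=55, γ_4=39, γ_5=90, γ_6=110, γ_7=78, γ_8=53, γ_9=93 (in table at j=1).
x = i·n + j = 9·12 + 1 = 109.
Check: 93^109 ≡ 91 (mod 127).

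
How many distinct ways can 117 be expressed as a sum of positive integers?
1327710076

p(n) counts ways to write n as a sum of positive integers (order ignored).
Euler's pentagonal recurrence: p(k) = p(k-1) + p(k-2) - p(k-5) - p(k-7) + p(k-12) + p(k-15) - ... (offsets j(3j∓1)/2, signs ++--, p(0)=1, p(<0)=0).
DP table for k = 0..116: p(0)=1, p(1)=1, p(2)=2, p(3)=3, p(4)=5, p(5)=7, p(6)=11, p(7)=15, p(8)=22, p(9)=30, p(10)=42, p(11)=56, p(12)=77, p(13)=101, p(14)=135, p(15)=176, p(16)=231, p(17)=297, p(18)=385, p(19)=490, p(20)=627, p(21)=792, p(22)=1002, p(23)=1255, p(24)=1575, p(25)=1958, p(26)=2436, p(27)=3010, p(28)=3718, p(29)=4565, p(30)=5604, p(31)=6842, p(32)=8349, p(33)=10143, p(34)=12310, p(35)=14883, p(36)=17977, p(37)=21637, p(38)=26015, p(39)=31185, p(40)=37338, p(41)=44583, p(42)=53174, p(43)=63261, p(44)=75175, p(45)=89134, p(46)=105558, p(47)=124754, p(48)=147273, p(49)=173525, p(50)=204226, p(51)=239943, p(52)=281589, p(53)=329931, p(54)=386155, p(55)=451276, p(56)=526823, p(57)=614154, p(58)=715220, p(59)=831820, p(60)=966467, p(61)=1121505, p(62)=1300156, p(63)=1505499, p(64)=1741630, p(65)=2012558, p(66)=2323520, p(67)=2679689, p(68)=3087735, p(69)=3554345, p(70)=4087968, p(71)=4697205, p(72)=5392783, p(73)=6185689, p(74)=7089500, p(75)=8118264, p(76)=9289091, p(77)=10619863, p(78)=12132164, p(79)=13848650, p(80)=15796476, p(81)=18004327, p(82)=20506255, p(83)=23338469, p(84)=26543660, p(85)=30167357, p(86)=34262962, p(87)=38887673, p(88)=44108109, p(89)=49995925, p(90)=56634173, p(91)=64112359, p(92)=72533807, p(93)=82010177, p(94)=92669720, p(95)=104651419, p(96)=118114304, p(97)=133230930, p(98)=150198136, p(99)=169229875, p(100)=190569292, p(101)=214481126, p(102)=241265379, p(103)=271248950, p(104)=304801365, p(105)=342325709, p(106)=384276336, p(107)=431149389, p(108)=483502844, p(109)=541946240, p(110)=607163746, p(111)=679903203, p(112)=761002156, p(113)=851376628, p(114)=952050665, p(115)=1064144451, p(116)=1188908248.
Final step: p(117) = p(116) + p(115) - p(112) - p(110) + p(105) + p(102) - p(95) - p(91) + p(82) + p(77) - p(66) - p(60) + p(47) + p(40) - p(25) - p(17) + p(0)
= 1188908248 + 1064144451 - 761002156 - 607163746 + 342325709 + 241265379 - 104651419 - 64112359 + 20506255 + 10619863 - 2323520 - 966467 + 124754 + 37338 - 1958 - 297 + 1
= 1327710076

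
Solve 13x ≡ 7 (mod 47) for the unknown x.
x ≡ 15 (mod 47)

gcd(13, 47) = 1, which divides 7, so solutions exist.
Find 13^(-1) mod 47 by the extended Euclidean algorithm:
47 = 3 × 13 + 8  ⟹  8 = (1)·47 + (-3)·13
13 = 1 × 8 + 5  ⟹  5 = (-1)·47 + (4)·13
8 = 1 × 5 + 3  ⟹  3 = (2)·47 + (-7)·13
5 = 1 × 3 + 2  ⟹  2 = (-3)·47 + (11)·13
3 = 1 × 2 + 1  ⟹  1 = (5)·47 + (-18)·13
So (-18)·13 ≡ 1 (mod 47), i.e. 13^(-1) ≡ -18 ≡ 29 (mod 47).
x ≡ 29 × 7 = 203 ≡ 15 (mod 47).
Check: 13 × 15 = 195 ≡ 7 (mod 47).
Unique solution: x ≡ 15 (mod 47)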